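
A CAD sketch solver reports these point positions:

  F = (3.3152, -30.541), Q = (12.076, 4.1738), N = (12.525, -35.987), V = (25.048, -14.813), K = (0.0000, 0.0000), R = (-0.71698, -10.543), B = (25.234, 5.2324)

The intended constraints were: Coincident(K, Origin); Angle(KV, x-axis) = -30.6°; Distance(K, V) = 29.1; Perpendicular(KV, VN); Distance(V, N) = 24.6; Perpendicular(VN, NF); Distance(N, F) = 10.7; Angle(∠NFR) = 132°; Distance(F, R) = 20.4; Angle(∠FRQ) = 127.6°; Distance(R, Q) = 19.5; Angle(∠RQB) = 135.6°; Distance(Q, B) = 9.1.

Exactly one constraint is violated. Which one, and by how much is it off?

Distance(Q, B) = 9.1 — off by 4.10.

K = (0.00, 0.00) ✓; KV at -30.60° ✓; |KV| = 29.10 ✓; ∠(KV, VN) = 90.00° ✓; |VN| = 24.60 ✓; ∠(VN, NF) = 90.00° ✓; |NF| = 10.70 ✓; ∠NFR = 132.0° ✓; |FR| = 20.40 ✓; ∠FRQ = 127.6° ✓; |RQ| = 19.50 ✓; ∠RQB = 135.6° ✓; |QB| = 13.20 ✗.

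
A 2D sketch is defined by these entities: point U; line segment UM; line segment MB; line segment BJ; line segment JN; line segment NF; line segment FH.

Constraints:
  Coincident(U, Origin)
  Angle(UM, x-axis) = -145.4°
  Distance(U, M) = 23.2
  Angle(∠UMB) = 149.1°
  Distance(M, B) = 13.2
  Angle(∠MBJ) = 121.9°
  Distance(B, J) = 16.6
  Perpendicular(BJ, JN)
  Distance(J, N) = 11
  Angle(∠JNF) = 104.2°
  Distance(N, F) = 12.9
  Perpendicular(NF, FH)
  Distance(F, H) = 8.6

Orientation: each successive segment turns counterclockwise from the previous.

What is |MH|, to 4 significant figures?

10.45

∠JNF = 104.2° gives NF at 109.4° from the x-axis; with |NF| = 12.9, F = (-10.51, -20.76). NF ⟂ FH, so FH runs at -160.6°; with |FH| = 8.6, H = (-18.62, -23.61). Then |MH| = |H − M| = 10.45.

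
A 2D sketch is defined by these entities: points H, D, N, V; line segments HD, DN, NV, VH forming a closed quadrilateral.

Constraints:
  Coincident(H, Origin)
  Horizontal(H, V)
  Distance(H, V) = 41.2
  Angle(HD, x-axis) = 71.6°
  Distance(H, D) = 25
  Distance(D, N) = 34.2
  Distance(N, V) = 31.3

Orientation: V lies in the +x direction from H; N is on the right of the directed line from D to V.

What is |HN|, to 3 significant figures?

15.5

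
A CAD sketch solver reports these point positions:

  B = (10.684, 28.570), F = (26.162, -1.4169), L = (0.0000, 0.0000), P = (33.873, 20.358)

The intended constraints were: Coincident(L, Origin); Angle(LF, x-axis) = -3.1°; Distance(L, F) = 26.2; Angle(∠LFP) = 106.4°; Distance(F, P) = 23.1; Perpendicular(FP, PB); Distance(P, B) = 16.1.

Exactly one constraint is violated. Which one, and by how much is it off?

Distance(P, B) = 16.1 — off by 8.50.

L = (0.00, 0.00) ✓; LF at -3.100° ✓; |LF| = 26.20 ✓; ∠LFP = 106.4° ✓; |FP| = 23.10 ✓; ∠(FP, PB) = 90.00° ✓; |PB| = 24.60 ✗.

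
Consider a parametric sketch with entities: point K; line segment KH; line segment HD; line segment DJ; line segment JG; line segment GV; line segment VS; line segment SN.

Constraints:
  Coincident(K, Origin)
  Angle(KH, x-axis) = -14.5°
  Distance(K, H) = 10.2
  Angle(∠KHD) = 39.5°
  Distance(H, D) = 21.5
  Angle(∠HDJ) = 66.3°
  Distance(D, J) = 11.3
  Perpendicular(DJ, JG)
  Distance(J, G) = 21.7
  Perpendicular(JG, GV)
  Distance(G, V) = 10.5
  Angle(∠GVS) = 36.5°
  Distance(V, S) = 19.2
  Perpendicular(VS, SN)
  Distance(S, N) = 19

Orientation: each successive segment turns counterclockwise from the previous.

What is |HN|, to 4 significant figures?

19.78

∠GVS = 36.5° gives VS at -156.8° from the x-axis; with |VS| = 19.2, S = (-2.078, -4.363). VS ⟂ SN, so SN runs at -66.80°; with |SN| = 19.0, N = (5.407, -21.83). Then |HN| = |N − H| = 19.78.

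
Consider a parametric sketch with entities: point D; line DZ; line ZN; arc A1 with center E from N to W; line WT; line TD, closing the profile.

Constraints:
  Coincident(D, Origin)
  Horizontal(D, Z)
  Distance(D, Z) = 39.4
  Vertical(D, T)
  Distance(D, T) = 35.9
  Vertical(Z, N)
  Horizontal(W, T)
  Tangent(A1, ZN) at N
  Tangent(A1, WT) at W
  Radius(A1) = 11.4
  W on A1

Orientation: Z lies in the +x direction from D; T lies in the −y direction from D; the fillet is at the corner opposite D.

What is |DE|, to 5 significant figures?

37.206

D is at the origin; D and Z share the same y with |DZ| = 39.4 and Z on the +x side, so Z = (39.400, 0.0000). DT is vertical with |DT| = 35.9 and T on the −y side, so T = (0.0000, -35.900). The virtual corner opposite D is at (39.400, -35.900). The tangent condition forces EN to be normal to ZN and the tangent condition forces EW to be normal to WT, with radius 11.4, so the center E sits 11.4 in from both sides at E = (28.000, -24.500). Then |DE| = |E − D| = 37.206.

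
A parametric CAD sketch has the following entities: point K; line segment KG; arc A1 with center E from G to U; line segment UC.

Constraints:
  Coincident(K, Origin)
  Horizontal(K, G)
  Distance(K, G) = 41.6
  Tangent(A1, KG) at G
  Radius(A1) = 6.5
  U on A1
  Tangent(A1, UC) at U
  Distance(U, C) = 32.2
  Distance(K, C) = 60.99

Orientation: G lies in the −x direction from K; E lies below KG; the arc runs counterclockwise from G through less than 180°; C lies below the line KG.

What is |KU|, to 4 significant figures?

48.56

Checks: K = (0.00, 0.00) ✓; |EU| = 6.500 ✓; ∠(EU, UC) = 90.00° ✓; |UC| = 32.20 ✓; |KC| = 60.99 ✓.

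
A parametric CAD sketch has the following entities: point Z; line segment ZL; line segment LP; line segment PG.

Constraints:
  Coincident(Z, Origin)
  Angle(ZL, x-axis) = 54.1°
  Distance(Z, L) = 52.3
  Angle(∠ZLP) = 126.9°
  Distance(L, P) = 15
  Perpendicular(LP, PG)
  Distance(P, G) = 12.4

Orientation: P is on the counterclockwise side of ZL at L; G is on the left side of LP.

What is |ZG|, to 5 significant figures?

54.944

∠ZLP = 126.9°, so LP runs at 54.1° + (180° − 126.9°) = 107.20° from the x-axis; with |LP| = 15.0, P = L + 15.0·(cos 107.20°, sin 107.20°) = (26.232, 56.694). LP ⟂ PG; with |PG| = 12.4 on the left of LP, G = P + 12.4·(-0.95528, -0.29571) = (14.386, 53.028). Then |ZG| = |G − Z| = 54.944.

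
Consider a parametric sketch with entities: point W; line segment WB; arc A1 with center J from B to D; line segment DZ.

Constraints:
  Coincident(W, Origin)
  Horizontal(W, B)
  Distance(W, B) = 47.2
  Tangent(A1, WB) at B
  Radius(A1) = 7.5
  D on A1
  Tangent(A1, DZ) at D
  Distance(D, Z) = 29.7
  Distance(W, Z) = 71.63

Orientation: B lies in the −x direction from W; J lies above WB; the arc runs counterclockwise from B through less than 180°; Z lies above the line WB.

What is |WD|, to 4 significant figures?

43.90

W is at the origin; WB is horizontal with |WB| = 47.2 and B on the −x side, so B = (-47.20, 0.000). Since A1 is tangent to WB there, JB ⟂ WB, so J = B + (0, 7.5) = (-47.20, 7.500). Since JD ⟂ DZ (tangency), |JZ| = √(7.5² + 29.7²) = 30.63 regardless of where D sits on A1. So Z lies on both circle(W, 71.63) and circle(J, 30.63); the above-WB intersection is Z = (-63.27, 33.58). D is the foot of the tangent from Z: D = (-41.97, 12.88).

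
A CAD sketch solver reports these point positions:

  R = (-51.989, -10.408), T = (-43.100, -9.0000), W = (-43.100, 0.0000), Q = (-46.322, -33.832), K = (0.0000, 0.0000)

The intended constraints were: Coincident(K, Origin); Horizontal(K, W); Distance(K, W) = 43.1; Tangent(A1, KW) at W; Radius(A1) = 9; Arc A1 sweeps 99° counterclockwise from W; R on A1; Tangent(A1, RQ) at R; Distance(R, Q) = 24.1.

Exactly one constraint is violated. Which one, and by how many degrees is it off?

Tangent(A1, RQ) at R — off by 4.60°.

K = (0.00, 0.00) ✓; K.y = 0.00, W.y = 0.00 ✓; |KW| = 43.10 ✓; ∠(TW, WK) = 90.00° ✓; |TW| = 9.000 ✓; bearing(T→R) − bearing(T→W) = 99.00° ✓; |TR| = 9.000 ✓; ∠(TR, RQ) = 85.40° ✗; |RQ| = 24.10 ✓.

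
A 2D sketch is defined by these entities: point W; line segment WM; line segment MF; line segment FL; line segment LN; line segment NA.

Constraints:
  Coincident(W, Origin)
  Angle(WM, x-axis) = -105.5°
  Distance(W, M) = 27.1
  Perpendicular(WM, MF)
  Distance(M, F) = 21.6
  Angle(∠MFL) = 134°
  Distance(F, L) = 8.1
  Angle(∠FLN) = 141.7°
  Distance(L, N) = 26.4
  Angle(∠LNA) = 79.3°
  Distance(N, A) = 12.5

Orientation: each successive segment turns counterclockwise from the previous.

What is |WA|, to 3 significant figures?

17.8

W is at the origin; WM runs at -105.5° with length 27.1, so M = (-7.24, -26.1). WM is perpendicular to MF, so MF runs at -15.5°; with |MF| = 21.6, F = (13.6, -31.9). ∠MFL = 134.0° gives FL at 30.5° from the x-axis; with |FL| = 8.1, L = (20.6, -27.8). ∠FLN = 141.7° gives LN at 68.8° from the x-axis; with |LN| = 26.4, N = (30.1, -3.16). ∠LNA = 79.3° gives NA at 170° from the x-axis; with |NA| = 12.5, A = (17.8, -0.884). Then |WA| = |A − W| = 17.8.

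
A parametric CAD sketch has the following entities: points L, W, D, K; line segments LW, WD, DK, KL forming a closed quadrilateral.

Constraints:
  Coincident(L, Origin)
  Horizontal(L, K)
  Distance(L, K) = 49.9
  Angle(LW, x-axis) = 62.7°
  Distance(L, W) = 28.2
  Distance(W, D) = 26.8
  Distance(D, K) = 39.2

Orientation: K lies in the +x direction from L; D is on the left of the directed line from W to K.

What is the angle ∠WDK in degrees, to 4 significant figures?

82.88°

Checks: |LK| = 49.90 ✓; |LW| = 28.20 ✓; |WD| = 26.80 ✓; |DK| = 39.20 ✓.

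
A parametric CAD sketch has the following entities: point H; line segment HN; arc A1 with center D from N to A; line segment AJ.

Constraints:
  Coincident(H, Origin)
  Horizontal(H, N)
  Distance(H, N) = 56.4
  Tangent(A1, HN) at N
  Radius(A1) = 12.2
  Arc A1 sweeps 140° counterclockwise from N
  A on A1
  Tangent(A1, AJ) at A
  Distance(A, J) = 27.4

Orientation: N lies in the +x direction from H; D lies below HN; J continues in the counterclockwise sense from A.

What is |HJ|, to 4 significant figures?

79.81

H is at the origin; HN is horizontal with |HN| = 56.4 and N on the +x side, so N = (56.40, 0.000). Since A1 is tangent to HN there, DN ⟂ HN, so D = N + (0, -12.2) = (56.40, -12.20). On A1, N sits at bearing 90° from D; a 140° counterclockwise sweep puts A at bearing 230°, so A = D + 12.2·(cos 230°, sin 230°) = (48.56, -21.55). Since A1 is tangent to AJ there, DA ⟂ AJ, so AJ runs along (−sin 230°, cos 230°); with |AJ| = 27.4, J = (69.55, -39.16). Then |HJ| = |J − H| = 79.81.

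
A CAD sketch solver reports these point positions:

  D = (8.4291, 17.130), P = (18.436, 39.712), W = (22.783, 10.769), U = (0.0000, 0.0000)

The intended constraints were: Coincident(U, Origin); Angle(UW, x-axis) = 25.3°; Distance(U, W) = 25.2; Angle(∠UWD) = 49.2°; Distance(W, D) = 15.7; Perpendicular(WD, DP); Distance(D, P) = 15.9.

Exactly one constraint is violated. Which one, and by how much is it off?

Distance(D, P) = 15.9 — off by 8.80.

U = (0.00, 0.00) ✓; UW at 25.30° ✓; |UW| = 25.20 ✓; ∠UWD = 49.20° ✓; |WD| = 15.70 ✓; ∠(WD, DP) = 90.00° ✓; |DP| = 24.70 ✗.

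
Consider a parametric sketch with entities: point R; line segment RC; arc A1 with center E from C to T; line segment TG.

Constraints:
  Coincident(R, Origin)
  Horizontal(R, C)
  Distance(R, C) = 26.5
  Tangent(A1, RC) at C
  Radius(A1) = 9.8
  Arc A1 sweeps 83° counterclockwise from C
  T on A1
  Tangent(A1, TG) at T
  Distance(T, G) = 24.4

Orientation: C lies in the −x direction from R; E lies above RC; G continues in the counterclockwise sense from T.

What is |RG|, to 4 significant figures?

35.61

R is at the origin; R and C share the same y with |RC| = 26.5 and C on the −x side, so C = (-26.50, 0.000). Tangency of A1 to RC means the radius EC is perpendicular to RC, so E = C + (0, 9.8) = (-26.50, 9.800). On A1, C sits at bearing -90° from E; an 83° counterclockwise sweep puts T at bearing -7°, so T = E + 9.8·(cos -7°, sin -7°) = (-16.77, 8.606). A1 meets TG tangentially, so ET is at right angles to TG, so TG runs along (−sin -7°, cos -7°); with |TG| = 24.4, G = (-13.80, 32.82). Then |RG| = |G − R| = 35.61.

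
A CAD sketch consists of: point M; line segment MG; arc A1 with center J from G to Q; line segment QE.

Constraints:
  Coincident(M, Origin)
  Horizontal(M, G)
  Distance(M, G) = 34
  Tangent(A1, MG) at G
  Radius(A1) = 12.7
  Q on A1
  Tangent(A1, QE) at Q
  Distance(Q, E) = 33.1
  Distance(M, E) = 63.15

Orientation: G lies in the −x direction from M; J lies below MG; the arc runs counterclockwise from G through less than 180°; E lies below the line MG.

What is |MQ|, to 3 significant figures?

48.8

Checks: |JQ| = 12.70 ✓; ∠(JQ, QE) = 90.00° ✓; |QE| = 33.10 ✓; |ME| = 63.15 ✓.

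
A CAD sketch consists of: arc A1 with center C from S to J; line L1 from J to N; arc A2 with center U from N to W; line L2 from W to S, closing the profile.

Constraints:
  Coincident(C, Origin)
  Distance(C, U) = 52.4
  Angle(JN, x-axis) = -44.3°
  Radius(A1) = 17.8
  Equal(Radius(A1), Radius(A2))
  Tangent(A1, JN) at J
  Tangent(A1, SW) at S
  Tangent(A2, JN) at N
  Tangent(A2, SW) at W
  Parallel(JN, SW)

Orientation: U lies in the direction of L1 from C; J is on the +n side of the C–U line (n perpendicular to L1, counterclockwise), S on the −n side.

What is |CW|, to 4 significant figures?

55.34

Tangency of A1 to both parallel lines with radius 17.8 puts J and S at C ± 17.8·n: J = (12.43, 12.74), S = (-12.43, -12.74). Equal radii place N and W the same way about U: N = U + 17.8·n = (49.93, -23.86), W = U − 17.8·n = (25.07, -49.34). Then |CW| = |W − C| = 55.34.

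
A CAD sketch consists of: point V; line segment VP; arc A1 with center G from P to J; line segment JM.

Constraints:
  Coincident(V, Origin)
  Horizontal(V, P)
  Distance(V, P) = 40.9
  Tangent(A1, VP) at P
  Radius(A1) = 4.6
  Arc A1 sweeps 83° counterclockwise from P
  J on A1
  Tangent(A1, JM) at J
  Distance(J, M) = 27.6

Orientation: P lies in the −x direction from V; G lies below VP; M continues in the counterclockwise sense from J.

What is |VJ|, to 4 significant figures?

45.64

V is at the origin; VP is horizontal with |VP| = 40.9 and P on the −x side, so P = (-40.90, 0.000). The tangent condition forces GP to be normal to VP, so G = P + (0, -4.6) = (-40.90, -4.600). On A1, P sits at bearing 90° from G; an 83° counterclockwise sweep puts J at bearing 173°, so J = G + 4.6·(cos 173°, sin 173°) = (-45.47, -4.039). Then |VJ| = |J − V| = 45.64.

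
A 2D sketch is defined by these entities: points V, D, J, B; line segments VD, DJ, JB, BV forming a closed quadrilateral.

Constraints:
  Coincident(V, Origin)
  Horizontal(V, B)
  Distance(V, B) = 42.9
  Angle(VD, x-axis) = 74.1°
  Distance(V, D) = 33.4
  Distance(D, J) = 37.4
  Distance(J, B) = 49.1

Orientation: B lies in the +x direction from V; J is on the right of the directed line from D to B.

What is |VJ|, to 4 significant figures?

6.476

Checks: |DJ| = 37.40 ✓; |JB| = 49.10 ✓.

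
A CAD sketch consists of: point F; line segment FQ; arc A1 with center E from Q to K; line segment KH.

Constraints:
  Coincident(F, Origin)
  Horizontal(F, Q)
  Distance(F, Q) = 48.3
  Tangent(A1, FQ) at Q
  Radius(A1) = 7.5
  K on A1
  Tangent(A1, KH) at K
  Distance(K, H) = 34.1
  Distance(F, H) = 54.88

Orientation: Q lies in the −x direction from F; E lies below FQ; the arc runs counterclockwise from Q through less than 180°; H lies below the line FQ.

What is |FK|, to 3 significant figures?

55.9

Checks: F.y = 0.00, Q.y = 0.00 ✓; |EK| = 7.500 ✓; ∠(EK, KH) = 90.00° ✓; |KH| = 34.10 ✓; |FH| = 54.88 ✓.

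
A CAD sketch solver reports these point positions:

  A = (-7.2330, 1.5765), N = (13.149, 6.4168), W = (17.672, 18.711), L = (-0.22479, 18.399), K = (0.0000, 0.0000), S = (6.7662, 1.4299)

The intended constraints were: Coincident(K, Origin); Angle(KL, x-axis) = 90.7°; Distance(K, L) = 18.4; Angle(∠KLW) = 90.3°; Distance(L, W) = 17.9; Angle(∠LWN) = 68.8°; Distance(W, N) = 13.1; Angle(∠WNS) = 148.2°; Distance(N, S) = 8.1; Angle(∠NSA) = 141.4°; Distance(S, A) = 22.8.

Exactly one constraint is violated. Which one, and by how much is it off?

Distance(S, A) = 22.8 — off by 8.80.

K = (0.00, 0.00) ✓; KL at 90.70° ✓; |KL| = 18.40 ✓; ∠KLW = 90.30° ✓; |LW| = 17.90 ✓; ∠LWN = 68.80° ✓; |WN| = 13.10 ✓; ∠WNS = 148.2° ✓; |NS| = 8.100 ✓; ∠NSA = 141.4° ✓; |SA| = 14.00 ✗.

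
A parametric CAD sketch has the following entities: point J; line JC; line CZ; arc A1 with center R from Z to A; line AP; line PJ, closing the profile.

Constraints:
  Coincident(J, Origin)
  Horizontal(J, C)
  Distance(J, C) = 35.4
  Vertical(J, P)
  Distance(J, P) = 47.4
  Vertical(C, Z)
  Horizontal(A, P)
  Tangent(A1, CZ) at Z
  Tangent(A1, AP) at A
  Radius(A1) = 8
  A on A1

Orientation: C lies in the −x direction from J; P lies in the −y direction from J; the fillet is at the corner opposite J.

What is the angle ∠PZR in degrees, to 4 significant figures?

12.73°

J is at the origin; JC is horizontal with |JC| = 35.4 and C on the −x side, so C = (-35.40, 0.000). J and P share the same x with |JP| = 47.4 and P on the −y side, so P = (0.000, -47.40). The virtual corner opposite J is at (-35.40, -47.40). A1 meets CZ tangentially, so RZ is at right angles to CZ and since A1 is tangent to AP there, RA ⟂ AP, with radius 8.0, so the center R sits 8.0 in from both sides at R = (-27.40, -39.40). That places the tangent points at Z = (-35.40, -39.40) on CZ and A = (-27.40, -47.40) on AP. Then cos ∠PZR = ZP·ZR / (|ZP||ZR|), giving 12.73°.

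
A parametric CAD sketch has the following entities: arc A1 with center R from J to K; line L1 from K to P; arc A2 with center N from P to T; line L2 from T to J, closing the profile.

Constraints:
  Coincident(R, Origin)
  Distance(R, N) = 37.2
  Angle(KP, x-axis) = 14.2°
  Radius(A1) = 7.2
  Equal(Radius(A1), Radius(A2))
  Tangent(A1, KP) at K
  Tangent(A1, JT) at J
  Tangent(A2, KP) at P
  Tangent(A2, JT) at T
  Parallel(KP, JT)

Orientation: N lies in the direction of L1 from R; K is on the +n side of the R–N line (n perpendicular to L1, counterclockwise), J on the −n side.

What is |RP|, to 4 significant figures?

37.89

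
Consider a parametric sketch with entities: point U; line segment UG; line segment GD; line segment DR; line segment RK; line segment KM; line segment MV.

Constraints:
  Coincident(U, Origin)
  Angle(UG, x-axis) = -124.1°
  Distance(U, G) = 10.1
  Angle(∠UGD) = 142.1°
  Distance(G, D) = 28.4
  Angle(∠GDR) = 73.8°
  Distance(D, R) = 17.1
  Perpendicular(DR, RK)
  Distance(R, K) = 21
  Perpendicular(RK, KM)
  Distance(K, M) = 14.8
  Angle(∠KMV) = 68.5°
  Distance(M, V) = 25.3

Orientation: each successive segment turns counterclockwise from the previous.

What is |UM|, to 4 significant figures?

18.42

U is at the origin; UG runs at -124.1° with length 10.1, so G = (-5.662, -8.363). ∠UGD = 142.1° gives GD at -86.20° from the x-axis; with |GD| = 28.4, D = (-3.780, -36.70). ∠GDR = 73.8° gives DR at 20.00° from the x-axis; with |DR| = 17.1, R = (12.29, -30.85). DR ⟂ RK, so RK runs at 110.0°; with |RK| = 21.0, K = (5.106, -11.12). The perpendicularity gives KM at right angles to RK, so KM runs at -160.0°; with |KM| = 14.8, M = (-8.801, -16.18). Then |UM| = |M − U| = 18.42.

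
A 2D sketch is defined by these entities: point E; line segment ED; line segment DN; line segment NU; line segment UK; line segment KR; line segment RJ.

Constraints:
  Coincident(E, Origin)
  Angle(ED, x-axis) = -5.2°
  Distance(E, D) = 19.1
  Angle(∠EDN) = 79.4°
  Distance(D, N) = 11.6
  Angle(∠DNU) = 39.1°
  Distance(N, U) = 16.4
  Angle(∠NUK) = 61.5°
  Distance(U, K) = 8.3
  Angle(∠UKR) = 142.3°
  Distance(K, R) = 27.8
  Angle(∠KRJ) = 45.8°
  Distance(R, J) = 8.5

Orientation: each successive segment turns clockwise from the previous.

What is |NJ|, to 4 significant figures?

14.56

∠UKR = 142.3° gives KR at -42.90° from the x-axis; with |KR| = 27.8, R = (38.01, -17.51). ∠KRJ = 45.8° gives RJ at -177.1° from the x-axis; with |RJ| = 8.5, J = (29.52, -17.94). Then |NJ| = |J − N| = 14.56.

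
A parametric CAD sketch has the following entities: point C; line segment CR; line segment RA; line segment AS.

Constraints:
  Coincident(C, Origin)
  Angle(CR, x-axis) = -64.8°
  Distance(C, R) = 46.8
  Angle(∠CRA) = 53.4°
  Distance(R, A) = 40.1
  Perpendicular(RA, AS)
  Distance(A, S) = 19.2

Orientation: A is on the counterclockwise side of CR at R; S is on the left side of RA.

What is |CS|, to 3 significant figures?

22.1

C is at the origin; CR runs at -64.8° with length 46.8, so R = 46.8·(cos -64.8°, sin -64.8°) = (19.9, -42.3). ∠CRA = 53.4°, so RA runs at -64.8° + (180° − 53.4°) = 61.8° from the x-axis; with |RA| = 40.1, A = R + 40.1·(cos 61.8°, sin 61.8°) = (38.9, -7.01). The perpendicularity gives AS at right angles to RA; with |AS| = 19.2 on the left of RA, S = A + 19.2·(-0.881, 0.473) = (22.0, 2.07). Then |CS| = |S − C| = 22.1.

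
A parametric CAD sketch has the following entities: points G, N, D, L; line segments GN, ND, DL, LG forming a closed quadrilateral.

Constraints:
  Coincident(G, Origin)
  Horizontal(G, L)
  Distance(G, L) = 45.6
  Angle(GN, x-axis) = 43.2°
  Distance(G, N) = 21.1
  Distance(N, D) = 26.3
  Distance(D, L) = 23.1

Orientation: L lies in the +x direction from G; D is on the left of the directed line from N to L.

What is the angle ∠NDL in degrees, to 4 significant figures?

85.11°

Checks: |GL| = 45.60 ✓; |GN| = 21.10 ✓; |ND| = 26.30 ✓; |DL| = 23.10 ✓.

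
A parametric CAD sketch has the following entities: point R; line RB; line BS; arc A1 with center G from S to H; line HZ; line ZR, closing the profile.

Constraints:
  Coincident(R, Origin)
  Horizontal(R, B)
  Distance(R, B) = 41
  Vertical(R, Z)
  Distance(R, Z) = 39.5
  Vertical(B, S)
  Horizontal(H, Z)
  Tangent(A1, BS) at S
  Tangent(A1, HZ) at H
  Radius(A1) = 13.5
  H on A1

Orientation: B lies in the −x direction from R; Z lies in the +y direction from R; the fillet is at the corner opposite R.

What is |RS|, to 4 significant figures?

48.55

R is at the origin; R and B share the same y with |RB| = 41.0 and B on the −x side, so B = (-41.00, 0.000). R and Z share the same x with |RZ| = 39.5 and Z on the +y side, so Z = (0.000, 39.50). The virtual corner opposite R is at (-41.00, 39.50). Tangency of A1 to BS means the radius GS is perpendicular to BS and A1 meets HZ tangentially, so GH is at right angles to HZ, with radius 13.5, so the center G sits 13.5 in from both sides at G = (-27.50, 26.00). That places the tangent points at S = (-41.00, 26.00) on BS and H = (-27.50, 39.50) on HZ. Then |RS| = |S − R| = 48.55.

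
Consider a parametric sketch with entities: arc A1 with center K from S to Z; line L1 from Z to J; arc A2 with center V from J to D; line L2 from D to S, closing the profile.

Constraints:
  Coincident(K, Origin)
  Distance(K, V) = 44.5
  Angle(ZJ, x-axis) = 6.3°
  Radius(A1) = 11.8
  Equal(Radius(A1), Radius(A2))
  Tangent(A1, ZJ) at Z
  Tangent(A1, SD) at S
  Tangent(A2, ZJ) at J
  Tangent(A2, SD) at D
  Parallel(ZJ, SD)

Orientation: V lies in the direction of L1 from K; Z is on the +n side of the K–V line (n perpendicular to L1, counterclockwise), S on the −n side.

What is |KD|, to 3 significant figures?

46.0

The slot axis is L1's direction at 6.3°, so u = (cos 6.3°, sin 6.3°) = (0.994, 0.110) and n = (−sin 6.3°, cos 6.3°) = (-0.110, 0.994). K is at the origin and V lies 44.5 along u from K, so V = 44.5·u = (44.2, 4.88). Tangency of A1 to both parallel lines with radius 11.8 puts Z and S at K ± 11.8·n: Z = (-1.29, 11.7), S = (1.29, -11.7). Equal radii place J and D the same way about V: J = V + 11.8·n = (42.9, 16.6), D = V − 11.8·n = (45.5, -6.85). Then |KD| = |D − K| = 46.0.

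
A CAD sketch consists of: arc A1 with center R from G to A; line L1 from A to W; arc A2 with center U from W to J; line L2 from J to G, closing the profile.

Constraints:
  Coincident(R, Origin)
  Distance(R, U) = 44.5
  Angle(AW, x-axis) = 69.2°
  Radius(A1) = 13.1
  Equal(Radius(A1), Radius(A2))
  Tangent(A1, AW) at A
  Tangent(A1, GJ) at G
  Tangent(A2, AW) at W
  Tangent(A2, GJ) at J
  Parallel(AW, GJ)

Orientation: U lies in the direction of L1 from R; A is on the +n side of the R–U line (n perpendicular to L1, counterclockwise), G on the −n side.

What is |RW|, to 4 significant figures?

46.39

The slot axis is L1's direction at 69.2°, so u = (cos 69.2°, sin 69.2°) = (0.3551, 0.9348) and n = (−sin 69.2°, cos 69.2°) = (-0.9348, 0.3551). R is at the origin and U lies 44.5 along u from R, so U = 44.5·u = (15.80, 41.60). Tangency of A1 to both parallel lines with radius 13.1 puts A and G at R ± 13.1·n: A = (-12.25, 4.652), G = (12.25, -4.652). Equal radii place W and J the same way about U: W = U + 13.1·n = (3.556, 46.25), J = U − 13.1·n = (28.05, 36.95). Then |RW| = |W − R| = 46.39.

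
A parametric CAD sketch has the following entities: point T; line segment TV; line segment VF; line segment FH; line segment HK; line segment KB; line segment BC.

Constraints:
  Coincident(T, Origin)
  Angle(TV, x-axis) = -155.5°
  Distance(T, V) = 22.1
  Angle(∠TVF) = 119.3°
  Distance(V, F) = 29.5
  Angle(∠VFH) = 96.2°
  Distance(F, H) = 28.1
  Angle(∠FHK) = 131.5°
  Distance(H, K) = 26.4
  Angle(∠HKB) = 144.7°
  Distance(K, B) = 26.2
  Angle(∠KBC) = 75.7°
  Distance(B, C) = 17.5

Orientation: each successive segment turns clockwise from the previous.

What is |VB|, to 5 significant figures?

54.180

∠FHK = 131.5° gives HK at 11.500° from the x-axis; with |HK| = 26.4, K = (-3.9955, 37.857). ∠HKB = 144.7° gives KB at -23.800° from the x-axis; with |KB| = 26.2, B = (19.976, 27.284). Then |VB| = |B − V| = 54.180.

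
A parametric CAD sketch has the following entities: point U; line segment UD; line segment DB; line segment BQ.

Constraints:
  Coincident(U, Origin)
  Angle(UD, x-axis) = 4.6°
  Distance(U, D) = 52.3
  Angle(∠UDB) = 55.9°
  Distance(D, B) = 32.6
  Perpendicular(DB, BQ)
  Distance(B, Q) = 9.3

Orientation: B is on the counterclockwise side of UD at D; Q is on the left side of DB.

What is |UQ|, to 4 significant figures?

34.17

U is at the origin; UD runs at 4.6° with length 52.3, so D = 52.3·(cos 4.6°, sin 4.6°) = (52.13, 4.194). ∠UDB = 55.9°, so DB runs at 4.6° + (180° − 55.9°) = 128.7° from the x-axis; with |DB| = 32.6, B = D + 32.6·(cos 128.7°, sin 128.7°) = (31.75, 29.64). DB is perpendicular to BQ; with |BQ| = 9.3 on the left of DB, Q = B + 9.3·(-0.7804, -0.6252) = (24.49, 23.82). Then |UQ| = |Q − U| = 34.17.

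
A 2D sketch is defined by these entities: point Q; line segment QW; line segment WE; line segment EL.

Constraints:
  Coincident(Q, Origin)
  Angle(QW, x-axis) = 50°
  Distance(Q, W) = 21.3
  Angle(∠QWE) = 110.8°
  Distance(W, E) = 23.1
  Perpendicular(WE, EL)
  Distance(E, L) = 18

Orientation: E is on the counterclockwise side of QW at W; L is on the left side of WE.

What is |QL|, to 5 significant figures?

30.723

∠QWE = 110.8°, so WE runs at 50.0° + (180° − 110.8°) = 119.20° from the x-axis; with |WE| = 23.1, E = W + 23.1·(cos 119.20°, sin 119.20°) = (2.4218, 36.481). WE ⟂ EL; with |EL| = 18.0 on the left of WE, L = E + 18.0·(-0.87292, -0.48786) = (-13.291, 27.700). Then |QL| = |L − Q| = 30.723.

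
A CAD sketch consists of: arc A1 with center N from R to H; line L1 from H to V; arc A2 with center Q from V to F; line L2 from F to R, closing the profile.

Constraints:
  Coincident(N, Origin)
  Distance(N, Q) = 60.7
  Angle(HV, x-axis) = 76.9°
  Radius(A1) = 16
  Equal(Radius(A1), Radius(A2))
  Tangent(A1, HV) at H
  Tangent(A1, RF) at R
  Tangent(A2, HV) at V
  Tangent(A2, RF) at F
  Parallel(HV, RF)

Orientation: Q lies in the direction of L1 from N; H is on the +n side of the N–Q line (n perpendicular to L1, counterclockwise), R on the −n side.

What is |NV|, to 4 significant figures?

62.77

The slot axis is L1's direction at 76.9°, so u = (cos 76.9°, sin 76.9°) = (0.2267, 0.9740) and n = (−sin 76.9°, cos 76.9°) = (-0.9740, 0.2267). N is at the origin and Q lies 60.7 along u from N, so Q = 60.7·u = (13.76, 59.12). Tangency of A1 to both parallel lines with radius 16.0 puts H and R at N ± 16.0·n: H = (-15.58, 3.626), R = (15.58, -3.626). Equal radii place V and F the same way about Q: V = Q + 16.0·n = (-1.826, 62.75), F = Q − 16.0·n = (29.34, 55.49). Then |NV| = |V − N| = 62.77.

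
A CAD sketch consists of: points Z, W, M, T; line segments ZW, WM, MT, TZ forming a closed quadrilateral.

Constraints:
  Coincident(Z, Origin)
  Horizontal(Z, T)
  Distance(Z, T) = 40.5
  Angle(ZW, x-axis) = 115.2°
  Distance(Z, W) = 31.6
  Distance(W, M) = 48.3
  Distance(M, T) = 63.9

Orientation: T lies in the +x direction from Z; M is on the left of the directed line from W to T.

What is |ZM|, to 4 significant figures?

65.10

Checks: |WM| = 48.30 ✓; |MT| = 63.90 ✓.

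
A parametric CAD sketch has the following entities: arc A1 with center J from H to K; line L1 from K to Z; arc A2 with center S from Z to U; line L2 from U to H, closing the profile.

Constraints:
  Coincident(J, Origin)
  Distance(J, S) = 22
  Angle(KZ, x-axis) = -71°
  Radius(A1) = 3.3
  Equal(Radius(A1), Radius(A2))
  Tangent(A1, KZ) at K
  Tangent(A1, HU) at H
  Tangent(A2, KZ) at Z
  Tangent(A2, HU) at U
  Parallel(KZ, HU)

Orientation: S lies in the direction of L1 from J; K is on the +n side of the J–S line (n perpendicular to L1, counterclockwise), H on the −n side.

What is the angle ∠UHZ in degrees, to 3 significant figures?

16.7°

The slot axis is L1's direction at -71.0°, so u = (cos -71.0°, sin -71.0°) = (0.326, -0.946) and n = (−sin -71.0°, cos -71.0°) = (0.946, 0.326). J is at the origin and S lies 22.0 along u from J, so S = 22.0·u = (7.16, -20.8). Tangency of A1 to both parallel lines with radius 3.3 puts K and H at J ± 3.3·n: K = (3.12, 1.07), H = (-3.12, -1.07). Equal radii place Z and U the same way about S: Z = S + 3.3·n = (10.3, -19.7), U = S − 3.3·n = (4.04, -21.9). Then cos ∠UHZ = HU·HZ / (|HU||HZ|), giving 16.7°.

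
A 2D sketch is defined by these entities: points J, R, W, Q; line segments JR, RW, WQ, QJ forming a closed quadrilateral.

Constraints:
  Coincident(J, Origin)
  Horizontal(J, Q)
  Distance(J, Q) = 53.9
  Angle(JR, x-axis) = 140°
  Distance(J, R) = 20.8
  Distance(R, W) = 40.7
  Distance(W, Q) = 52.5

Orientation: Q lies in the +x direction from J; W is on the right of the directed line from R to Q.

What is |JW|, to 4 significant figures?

21.83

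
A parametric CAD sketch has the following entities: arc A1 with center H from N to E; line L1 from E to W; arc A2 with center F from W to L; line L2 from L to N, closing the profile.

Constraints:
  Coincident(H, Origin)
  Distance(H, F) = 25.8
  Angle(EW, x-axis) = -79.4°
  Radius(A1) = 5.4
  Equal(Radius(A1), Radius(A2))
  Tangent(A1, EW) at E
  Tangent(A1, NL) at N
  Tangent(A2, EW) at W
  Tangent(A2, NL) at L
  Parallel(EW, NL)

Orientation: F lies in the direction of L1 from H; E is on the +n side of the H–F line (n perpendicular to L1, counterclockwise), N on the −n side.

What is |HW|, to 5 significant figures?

26.359

The slot axis is L1's direction at -79.4°, so u = (cos -79.4°, sin -79.4°) = (0.18395, -0.98294) and n = (−sin -79.4°, cos -79.4°) = (0.98294, 0.18395). H is at the origin and F lies 25.8 along u from H, so F = 25.8·u = (4.7459, -25.360). Tangency of A1 to both parallel lines with radius 5.4 puts E and N at H ± 5.4·n: E = (5.3079, 0.99334), N = (-5.3079, -0.99334). Equal radii place W and L the same way about F: W = F + 5.4·n = (10.054, -24.366), L = F − 5.4·n = (-0.56191, -26.353). Then |HW| = |W − H| = 26.359.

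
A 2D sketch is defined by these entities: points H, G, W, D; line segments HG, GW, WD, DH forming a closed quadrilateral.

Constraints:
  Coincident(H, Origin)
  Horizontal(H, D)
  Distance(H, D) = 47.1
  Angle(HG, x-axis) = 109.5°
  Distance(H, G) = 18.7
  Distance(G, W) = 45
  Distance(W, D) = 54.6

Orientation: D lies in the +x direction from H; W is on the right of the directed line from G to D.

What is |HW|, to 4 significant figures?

26.99

Checks: |GW| = 45.00 ✓; |WD| = 54.60 ✓.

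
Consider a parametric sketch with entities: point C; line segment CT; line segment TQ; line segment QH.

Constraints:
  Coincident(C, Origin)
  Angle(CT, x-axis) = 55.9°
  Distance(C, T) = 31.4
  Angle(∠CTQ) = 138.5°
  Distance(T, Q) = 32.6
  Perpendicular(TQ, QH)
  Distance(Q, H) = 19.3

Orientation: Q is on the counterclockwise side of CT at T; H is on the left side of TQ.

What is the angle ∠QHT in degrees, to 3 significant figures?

59.4°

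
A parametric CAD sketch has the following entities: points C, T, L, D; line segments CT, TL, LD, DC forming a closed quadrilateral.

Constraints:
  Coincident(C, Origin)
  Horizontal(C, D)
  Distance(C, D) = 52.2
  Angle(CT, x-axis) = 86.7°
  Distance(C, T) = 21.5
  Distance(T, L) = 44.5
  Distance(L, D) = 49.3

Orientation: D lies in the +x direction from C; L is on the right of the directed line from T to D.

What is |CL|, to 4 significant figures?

23.96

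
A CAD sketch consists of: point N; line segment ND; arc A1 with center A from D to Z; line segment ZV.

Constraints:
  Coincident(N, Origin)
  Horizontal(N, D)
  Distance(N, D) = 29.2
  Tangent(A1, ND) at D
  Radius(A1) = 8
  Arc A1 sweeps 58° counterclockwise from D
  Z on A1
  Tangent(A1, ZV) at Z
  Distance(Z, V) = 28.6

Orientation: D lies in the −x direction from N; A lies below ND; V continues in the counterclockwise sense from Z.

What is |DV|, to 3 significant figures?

35.6

N is at the origin; ND is horizontal with |ND| = 29.2 and D on the −x side, so D = (-29.2, 0.00). The tangent condition forces AD to be normal to ND, so A = D + (0, -8) = (-29.2, -8.00). On A1, D sits at bearing 90° from A; a 58° counterclockwise sweep puts Z at bearing 148°, so Z = A + 8.0·(cos 148°, sin 148°) = (-36.0, -3.76). A1 meets ZV tangentially, so AZ is at right angles to ZV, so ZV runs along (−sin 148°, cos 148°); with |ZV| = 28.6, V = (-51.1, -28.0). Then |DV| = |V − D| = 35.6.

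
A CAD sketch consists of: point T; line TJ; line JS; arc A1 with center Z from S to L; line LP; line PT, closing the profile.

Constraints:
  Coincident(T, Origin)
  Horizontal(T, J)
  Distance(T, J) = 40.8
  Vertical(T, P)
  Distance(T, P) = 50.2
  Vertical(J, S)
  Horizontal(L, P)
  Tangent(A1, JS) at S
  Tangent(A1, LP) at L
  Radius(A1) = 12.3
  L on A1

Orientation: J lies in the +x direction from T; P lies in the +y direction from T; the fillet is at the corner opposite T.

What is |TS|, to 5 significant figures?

55.687

T is at the origin; TJ is horizontal with |TJ| = 40.8 and J on the +x side, so J = (40.800, 0.0000). T and P share the same x with |TP| = 50.2 and P on the +y side, so P = (0.0000, 50.200). The virtual corner opposite T is at (40.800, 50.200). Since A1 is tangent to JS there, ZS ⟂ JS and A1 meets LP tangentially, so ZL is at right angles to LP, with radius 12.3, so the center Z sits 12.3 in from both sides at Z = (28.500, 37.900). That places the tangent points at S = (40.800, 37.900) on JS and L = (28.500, 50.200) on LP. Then |TS| = |S − T| = 55.687.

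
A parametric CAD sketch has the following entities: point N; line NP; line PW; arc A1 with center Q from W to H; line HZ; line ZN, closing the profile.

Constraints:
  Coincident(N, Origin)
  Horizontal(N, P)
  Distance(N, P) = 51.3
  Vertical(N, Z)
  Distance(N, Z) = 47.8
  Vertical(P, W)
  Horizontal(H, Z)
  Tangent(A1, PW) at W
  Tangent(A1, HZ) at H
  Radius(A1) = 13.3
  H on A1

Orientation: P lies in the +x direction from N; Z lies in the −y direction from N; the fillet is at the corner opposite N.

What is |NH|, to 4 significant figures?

61.06

N is at the origin; N and P share the same y with |NP| = 51.3 and P on the +x side, so P = (51.30, 0.000). N and Z share the same x with |NZ| = 47.8 and Z on the −y side, so Z = (0.000, -47.80). The virtual corner opposite N is at (51.30, -47.80). Since A1 is tangent to PW there, QW ⟂ PW and since A1 is tangent to HZ there, QH ⟂ HZ, with radius 13.3, so the center Q sits 13.3 in from both sides at Q = (38.00, -34.50). That places the tangent points at W = (51.30, -34.50) on PW and H = (38.00, -47.80) on HZ. Then |NH| = |H − N| = 61.06.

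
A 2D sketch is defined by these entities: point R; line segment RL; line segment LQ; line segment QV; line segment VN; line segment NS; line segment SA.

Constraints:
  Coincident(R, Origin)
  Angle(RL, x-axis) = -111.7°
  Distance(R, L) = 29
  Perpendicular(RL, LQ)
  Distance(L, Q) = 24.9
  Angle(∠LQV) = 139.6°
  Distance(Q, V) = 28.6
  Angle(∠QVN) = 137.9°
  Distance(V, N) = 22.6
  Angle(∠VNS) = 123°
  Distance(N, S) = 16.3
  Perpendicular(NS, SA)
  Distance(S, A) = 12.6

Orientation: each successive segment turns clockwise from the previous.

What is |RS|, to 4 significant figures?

43.52

∠QVN = 137.9° gives VN at 75.80° from the x-axis; with |VN| = 22.6, N = (-41.70, 29.45). ∠VNS = 123.0° gives NS at 18.80° from the x-axis; with |NS| = 16.3, S = (-26.27, 34.70). Then |RS| = |S − R| = 43.52.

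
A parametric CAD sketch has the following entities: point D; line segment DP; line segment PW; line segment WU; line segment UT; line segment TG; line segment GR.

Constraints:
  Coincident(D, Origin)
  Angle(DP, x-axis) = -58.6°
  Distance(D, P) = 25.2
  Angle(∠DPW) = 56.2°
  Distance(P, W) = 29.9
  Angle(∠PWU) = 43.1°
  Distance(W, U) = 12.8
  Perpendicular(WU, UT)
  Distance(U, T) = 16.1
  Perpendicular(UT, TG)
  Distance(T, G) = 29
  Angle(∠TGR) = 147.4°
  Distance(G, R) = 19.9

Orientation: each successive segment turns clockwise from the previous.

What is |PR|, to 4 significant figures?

56.83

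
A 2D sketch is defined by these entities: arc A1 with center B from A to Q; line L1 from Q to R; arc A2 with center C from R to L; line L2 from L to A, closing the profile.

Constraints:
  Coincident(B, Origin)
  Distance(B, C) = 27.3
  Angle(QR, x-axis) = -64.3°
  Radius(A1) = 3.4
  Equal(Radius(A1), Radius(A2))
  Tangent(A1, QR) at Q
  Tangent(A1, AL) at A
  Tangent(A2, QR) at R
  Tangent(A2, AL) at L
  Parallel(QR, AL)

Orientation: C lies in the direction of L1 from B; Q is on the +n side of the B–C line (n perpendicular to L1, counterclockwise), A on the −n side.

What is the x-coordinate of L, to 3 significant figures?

8.78

The slot axis is L1's direction at -64.3°, so u = (cos -64.3°, sin -64.3°) = (0.434, -0.901) and n = (−sin -64.3°, cos -64.3°) = (0.901, 0.434). B is at the origin and C lies 27.3 along u from B, so C = 27.3·u = (11.8, -24.6). Tangency of A1 to both parallel lines with radius 3.4 puts Q and A at B ± 3.4·n: Q = (3.06, 1.47), A = (-3.06, -1.47). Equal radii place R and L the same way about C: R = C + 3.4·n = (14.9, -23.1), L = C − 3.4·n = (8.78, -26.1). So L.x = 8.78.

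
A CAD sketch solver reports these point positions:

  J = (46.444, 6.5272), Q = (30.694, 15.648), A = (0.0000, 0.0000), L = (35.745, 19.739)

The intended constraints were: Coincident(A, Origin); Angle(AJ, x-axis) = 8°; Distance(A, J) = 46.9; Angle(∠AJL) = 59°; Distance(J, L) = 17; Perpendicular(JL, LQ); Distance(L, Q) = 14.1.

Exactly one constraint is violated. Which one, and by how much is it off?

Distance(L, Q) = 14.1 — off by 7.60.

A = (0.00, 0.00) ✓; AJ at 8.000° ✓; |AJ| = 46.90 ✓; ∠AJL = 59.00° ✓; |JL| = 17.00 ✓; ∠(JL, LQ) = 90.00° ✓; |LQ| = 6.500 ✗.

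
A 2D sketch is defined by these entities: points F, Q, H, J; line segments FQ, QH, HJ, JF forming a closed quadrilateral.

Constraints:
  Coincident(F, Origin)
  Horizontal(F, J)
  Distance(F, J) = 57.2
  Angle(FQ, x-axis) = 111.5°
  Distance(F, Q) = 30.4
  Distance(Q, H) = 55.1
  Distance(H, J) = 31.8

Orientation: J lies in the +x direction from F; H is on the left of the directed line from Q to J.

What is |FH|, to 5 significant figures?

52.610

Checks: F.y = 0.00, J.y = 0.00 ✓; |QH| = 55.10 ✓; |HJ| = 31.80 ✓.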